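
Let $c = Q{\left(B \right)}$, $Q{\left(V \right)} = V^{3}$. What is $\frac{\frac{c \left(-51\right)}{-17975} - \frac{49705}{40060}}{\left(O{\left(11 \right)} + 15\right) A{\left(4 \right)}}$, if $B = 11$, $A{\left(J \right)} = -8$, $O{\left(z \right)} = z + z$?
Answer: $- \frac{365173097}{42628647200} \approx -0.0085664$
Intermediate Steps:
$O{\left(z \right)} = 2 z$
$c = 1331$ ($c = 11^{3} = 1331$)
$\frac{\frac{c \left(-51\right)}{-17975} - \frac{49705}{40060}}{\left(O{\left(11 \right)} + 15\right) A{\left(4 \right)}} = \frac{\frac{1331 \left(-51\right)}{-17975} - \frac{49705}{40060}}{\left(2 \cdot 11 + 15\right) \left(-8\right)} = \frac{\left(-67881\right) \left(- \frac{1}{17975}\right) - \frac{9941}{8012}}{\left(22 + 15\right) \left(-8\right)} = \frac{\frac{67881}{17975} - \frac{9941}{8012}}{37 \left(-8\right)} = \frac{365173097}{144015700 \left(-296\right)} = \frac{365173097}{144015700} \left(- \frac{1}{296}\right) = - \frac{365173097}{42628647200}$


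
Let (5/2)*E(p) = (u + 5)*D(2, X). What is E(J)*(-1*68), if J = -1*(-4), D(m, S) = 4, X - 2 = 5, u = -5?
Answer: 0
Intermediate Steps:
X = 7 (X = 2 + 5 = 7)
J = 4
E(p) = 0 (E(p) = 2*((-5 + 5)*4)/5 = 2*(0*4)/5 = (⅖)*0 = 0)
E(J)*(-1*68) = 0*(-1*68) = 0*(-68) = 0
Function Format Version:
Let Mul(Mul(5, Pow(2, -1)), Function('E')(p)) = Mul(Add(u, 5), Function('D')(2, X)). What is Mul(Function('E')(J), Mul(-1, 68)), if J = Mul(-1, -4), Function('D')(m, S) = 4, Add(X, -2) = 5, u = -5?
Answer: 0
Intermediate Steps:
X = 7 (X = Add(2, 5) = 7)
J = 4
Function('E')(p) = 0 (Function('E')(p) = Mul(Rational(2, 5), Mul(Add(-5, 5), 4)) = Mul(Rational(2, 5), Mul(0, 4)) = Mul(Rational(2, 5), 0) = 0)
Mul(Function('E')(J), Mul(-1, 68)) = Mul(0, Mul(-1, 68)) = Mul(0, -68) = 0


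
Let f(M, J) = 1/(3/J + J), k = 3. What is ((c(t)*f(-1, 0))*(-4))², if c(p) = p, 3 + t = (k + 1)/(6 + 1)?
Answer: 0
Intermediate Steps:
f(M, J) = 1/(J + 3/J)
t = -17/7 (t = -3 + (3 + 1)/(6 + 1) = -3 + 4/7 = -17/7 ≈ -2.4286)
((c(t)*f(-1, 0))*(-4))² = (-0/(3 + 0²)*(-4))² = (-0/(3 + 0)*(-4))² = (-0/3*(-4))² = (-17/7*0*(-4))² = (0*(-4))² = 0² = 0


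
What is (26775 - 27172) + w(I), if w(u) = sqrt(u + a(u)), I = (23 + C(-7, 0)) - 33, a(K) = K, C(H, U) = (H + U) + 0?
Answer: -397 + I*sqrt(34) ≈ -397.0 + 5.831*I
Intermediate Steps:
C(H, U) = H + U
I = -17 (I = (23 + (-7 + 0)) - 33 = (23 - 7) - 33 = 16 - 33 = -17)
w(u) = sqrt(2)*sqrt(u) (w(u) = sqrt(u + u) = sqrt(2*u) = sqrt(2)*sqrt(u))
(26775 - 27172) + w(I) = (26775 - 27172) + sqrt(2)*sqrt(-17) = -397 + sqrt(2)*(I*sqrt(17)) = -397 + I*sqrt(34)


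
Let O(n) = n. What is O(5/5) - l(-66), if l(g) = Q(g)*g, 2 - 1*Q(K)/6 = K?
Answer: 26929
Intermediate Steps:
Q(K) = 12 - 6*K
l(g) = g*(12 - 6*g) (l(g) = (12 - 6*g)*g = g*(12 - 6*g))
O(5/5) - l(-66) = 5/5 - 6*(-66)*(2 - 1*(-66)) = 5*(1/5) - 6*(-66)*(2 + 66) = 1 - 6*(-66)*68 = 1 - 1*(-26928) = 1 + 26928 = 26929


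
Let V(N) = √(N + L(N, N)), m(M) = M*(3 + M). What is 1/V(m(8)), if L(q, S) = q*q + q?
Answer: √55/660 ≈ 0.011237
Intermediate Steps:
L(q, S) = q + q² (L(q, S) = q² + q = q + q²)
V(N) = √(N + N*(1 + N))
1/V(m(8)) = 1/(√((8*(3 + 8))*(2 + 8*(3 + 8)))) = 1/(√((8*11)*(2 + 8*11))) = 1/(√(88*(2 + 88))) = 1/(√(88*90)) = 1/(√7920) = 1/(12*√55) = √55/660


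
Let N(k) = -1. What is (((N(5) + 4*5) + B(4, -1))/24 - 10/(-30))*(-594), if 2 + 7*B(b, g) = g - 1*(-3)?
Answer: -2673/4 ≈ -668.25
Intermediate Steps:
B(b, g) = 1/7 + g/7 (B(b, g) = -2/7 + (g - 1*(-3))/7 = -2/7 + (g + 3)/7 = -2/7 + (3 + g)/7 = -2/7 + (3/7 + g/7) = 1/7 + g/7)
(((N(5) + 4*5) + B(4, -1))/24 - 10/(-30))*(-594) = (((-1 + 4*5) + (1/7 + (1/7)*(-1)))/24 - 10/(-30))*(-594) = (((-1 + 20) + (1/7 - 1/7))*(1/24) - 10*(-1/30))*(-594) = ((19 + 0)*(1/24) + 1/3)*(-594) = (19*(1/24) + 1/3)*(-594) = (19/24 + 1/3)*(-594) = (9/8)*(-594) = -2673/4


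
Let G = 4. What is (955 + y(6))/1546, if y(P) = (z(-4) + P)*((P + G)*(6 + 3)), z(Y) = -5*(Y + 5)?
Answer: 1045/1546 ≈ 0.67594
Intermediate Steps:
z(Y) = -25 - 5*Y (z(Y) = -5*(5 + Y) = -25 - 5*Y)
y(P) = (-5 + P)*(36 + 9*P) (y(P) = ((-25 - 5*(-4)) + P)*((P + 4)*(6 + 3)) = ((-25 + 20) + P)*((4 + P)*9) = (-5 + P)*(36 + 9*P))
(955 + y(6))/1546 = (955 + (-180 - 9*6 + 9*6**2))/1546 = (955 + (-180 - 54 + 9*36))*(1/1546) = (955 + (-180 - 54 + 324))*(1/1546) = (955 + 90)*(1/1546) = 1045*(1/1546) = 1045/1546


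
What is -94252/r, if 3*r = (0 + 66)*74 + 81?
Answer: -94252/1655 ≈ -56.950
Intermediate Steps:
r = 1655 (r = ((0 + 66)*74 + 81)/3 = (66*74 + 81)/3 = (4884 + 81)/3 = (⅓)*4965 = 1655)
-94252/r = -94252/1655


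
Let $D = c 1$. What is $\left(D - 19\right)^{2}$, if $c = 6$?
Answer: $169$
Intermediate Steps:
$D = 6$ ($D = 6 \cdot 1 = 6$)
$\left(D - 19\right)^{2} = \left(6 - 19\right)^{2} = \left(-13\right)^{2} = 169$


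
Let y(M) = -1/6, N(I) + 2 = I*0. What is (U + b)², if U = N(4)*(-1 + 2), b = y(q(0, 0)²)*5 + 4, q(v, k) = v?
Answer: 49/36 ≈ 1.3611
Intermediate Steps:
N(I) = -2 (N(I) = -2 + I*0 = -2 + 0 = -2)
y(M) = -⅙ (y(M) = -1*⅙ = -⅙)
b = 19/6 (b = -⅙*5 + 4 = -⅚ + 4 = 19/6 ≈ 3.1667)
U = -2 (U = -2*(-1 + 2) = -2*1 = -2)
(U + b)² = (-2 + 19/6)² = (7/6)² = 49/36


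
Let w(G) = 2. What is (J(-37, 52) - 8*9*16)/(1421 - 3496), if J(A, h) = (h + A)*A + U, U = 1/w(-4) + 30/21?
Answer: 23871/29050 ≈ 0.82172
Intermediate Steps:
U = 27/14 (U = 1/2 + 30/21 = 1*(½) + 30*(1/21) = ½ + 10/7 = 27/14 ≈ 1.9286)
J(A, h) = 27/14 + A*(A + h) (J(A, h) = (h + A)*A + 27/14 = (A + h)*A + 27/14 = A*(A + h) + 27/14 = 27/14 + A*(A + h))
(J(-37, 52) - 8*9*16)/(1421 - 3496) = ((27/14 + (-37)² - 37*52) - 8*9*16)/(1421 - 3496) = ((27/14 + 1369 - 1924) - 72*16)/(-2075) = (-7743/14 - 1152)*(-1/2075) = -23871/14*(-1/2075) = 23871/29050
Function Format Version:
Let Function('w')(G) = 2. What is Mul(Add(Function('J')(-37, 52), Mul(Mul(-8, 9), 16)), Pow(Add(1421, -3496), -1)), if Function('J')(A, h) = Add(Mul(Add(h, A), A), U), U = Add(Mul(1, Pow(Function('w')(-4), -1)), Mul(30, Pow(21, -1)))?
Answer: Rational(23871, 29050) ≈ 0.82172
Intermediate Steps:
U = Rational(27, 14) (U = Add(Mul(1, Pow(2, -1)), Mul(30, Pow(21, -1))) = Add(Mul(1, Rational(1, 2)), Mul(30, Rational(1, 21))) = Add(Rational(1, 2), Rational(10, 7)) = Rational(27, 14) ≈ 1.9286)
Function('J')(A, h) = Add(Rational(27, 14), Mul(A, Add(A, h))) (Function('J')(A, h) = Add(Mul(Add(h, A), A), Rational(27, 14)) = Add(Mul(Add(A, h), A), Rational(27, 14)) = Add(Mul(A, Add(A, h)), Rational(27, 14)) = Add(Rational(27, 14), Mul(A, Add(A, h))))
Mul(Add(Function('J')(-37, 52), Mul(Mul(-8, 9), 16)), Pow(Add(1421, -3496), -1)) = Mul(Add(Add(Rational(27, 14), Pow(-37, 2), Mul(-37, 52)), Mul(Mul(-8, 9), 16)), Pow(Add(1421, -3496), -1)) = Mul(Add(Add(Rational(27, 14), 1369, -1924), Mul(-72, 16)), Pow(-2075, -1)) = Mul(Add(Rational(-7743, 14), -1152), Rational(-1, 2075)) = Mul(Rational(-23871, 14), Rational(-1, 2075)) = Rational(23871, 29050)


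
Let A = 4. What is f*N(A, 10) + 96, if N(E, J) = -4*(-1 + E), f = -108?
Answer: 1392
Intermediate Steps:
N(E, J) = 4 - 4*E
f*N(A, 10) + 96 = -108*(4 - 4*4) + 96 = -108*(4 - 16) + 96 = -108*(-12) + 96 = 1296 + 96 = 1392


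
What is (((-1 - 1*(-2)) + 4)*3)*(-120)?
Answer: -1800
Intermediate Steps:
(((-1 - 1*(-2)) + 4)*3)*(-120) = (((-1 + 2) + 4)*3)*(-120) = ((1 + 4)*3)*(-120) = (5*3)*(-120) = 15*(-120) = -1800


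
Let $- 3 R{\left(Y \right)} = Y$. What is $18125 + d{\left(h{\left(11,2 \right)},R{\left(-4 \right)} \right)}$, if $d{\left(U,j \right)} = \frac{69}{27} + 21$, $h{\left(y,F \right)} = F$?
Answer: $\frac{163337}{9} \approx 18149.0$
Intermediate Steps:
$R{\left(Y \right)} = - \frac{Y}{3}$
$d{\left(U,j \right)} = \frac{212}{9}$ ($d{\left(U,j \right)} = 69 \cdot \frac{1}{27} + 21 = \frac{23}{9} + 21 = \frac{212}{9}$)
$18125 + d{\left(h{\left(11,2 \right)},R{\left(-4 \right)} \right)} = 18125 + \frac{212}{9} = \frac{163337}{9}$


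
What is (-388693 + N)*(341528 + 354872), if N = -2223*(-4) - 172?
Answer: -264613197200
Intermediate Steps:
N = 8720 (N = -57*(-156) - 172 = 8892 - 172 = 8720)
(-388693 + N)*(341528 + 354872) = (-388693 + 8720)*(341528 + 354872) = -379973*696400 = -264613197200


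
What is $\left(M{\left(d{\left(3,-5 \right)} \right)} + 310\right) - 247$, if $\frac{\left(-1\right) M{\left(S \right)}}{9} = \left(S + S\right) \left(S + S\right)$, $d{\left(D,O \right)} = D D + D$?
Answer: $-5121$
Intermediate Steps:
$d{\left(D,O \right)} = D + D^{2}$ ($d{\left(D,O \right)} = D^{2} + D = D + D^{2}$)
$M{\left(S \right)} = - 36 S^{2}$ ($M{\left(S \right)} = - 9 \left(S + S\right) \left(S + S\right) = - 9 \cdot 2 S 2 S = - 9 \cdot 4 S^{2} = - 36 S^{2}$)
$\left(M{\left(d{\left(3,-5 \right)} \right)} + 310\right) - 247 = \left(- 36 \left(3 \left(1 + 3\right)\right)^{2} + 310\right) - 247 = \left(- 36 \left(3 \cdot 4\right)^{2} + 310\right) - 247 = \left(- 36 \cdot 12^{2} + 310\right) - 247 = \left(\left(-36\right) 144 + 310\right) - 247 = \left(-5184 + 310\right) - 247 = -4874 - 247 = -5121$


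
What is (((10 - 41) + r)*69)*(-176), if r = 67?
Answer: -437184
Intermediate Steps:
(((10 - 41) + r)*69)*(-176) = (((10 - 41) + 67)*69)*(-176) = ((-31 + 67)*69)*(-176) = (36*69)*(-176) = 2484*(-176) = -437184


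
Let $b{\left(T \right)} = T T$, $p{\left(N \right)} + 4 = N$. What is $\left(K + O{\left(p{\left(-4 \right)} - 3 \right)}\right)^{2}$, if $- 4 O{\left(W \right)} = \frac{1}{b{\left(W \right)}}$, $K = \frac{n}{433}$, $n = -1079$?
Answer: $\frac{273182883561}{43920423184} \approx 6.2199$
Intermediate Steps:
$p{\left(N \right)} = -4 + N$
$b{\left(T \right)} = T^{2}$
$K = - \frac{1079}{433} \approx -2.4919$
$O{\left(W \right)} = - \frac{1}{4 W^{2}}$
$\left(K + O{\left(p{\left(-4 \right)} - 3 \right)}\right)^{2} = \left(- \frac{1079}{433} - \frac{1}{4 \left(\left(-4 - 4\right) - 3\right)^{2}}\right)^{2} = \left(- \frac{1079}{433} - \frac{1}{4 \left(-8 - 3\right)^{2}}\right)^{2} = \left(- \frac{1079}{433} - \frac{1}{4 \cdot 121}\right)^{2} = \left(- \frac{1079}{433} - \frac{1}{484}\right)^{2} = \left(- \frac{522669}{209572}\right)^{2} = \frac{273182883561}{43920423184}$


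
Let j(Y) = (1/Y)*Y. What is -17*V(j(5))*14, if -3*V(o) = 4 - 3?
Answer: 238/3 ≈ 79.333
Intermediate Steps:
j(Y) = 1 (j(Y) = Y/Y = 1)
V(o) = -1/3 (V(o) = -(4 - 3)/3 = -1/3*1 = -1/3)
-17*V(j(5))*14 = -17*(-1/3)*14 = (17/3)*14 = 238/3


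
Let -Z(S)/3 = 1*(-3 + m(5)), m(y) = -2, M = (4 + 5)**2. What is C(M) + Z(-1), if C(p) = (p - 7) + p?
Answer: 170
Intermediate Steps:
M = 81 (M = 9**2 = 81)
Z(S) = 15 (Z(S) = -3*(-3 - 2) = -3*(-5) = 15)
C(p) = -7 + 2*p (C(p) = (-7 + p) + p = -7 + 2*p)
C(M) + Z(-1) = (-7 + 2*81) + 15 = (-7 + 162) + 15 = 155 + 15 = 170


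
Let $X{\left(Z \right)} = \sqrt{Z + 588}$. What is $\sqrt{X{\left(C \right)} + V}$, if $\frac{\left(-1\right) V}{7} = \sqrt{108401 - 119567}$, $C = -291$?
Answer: $\sqrt{3 \sqrt{33} - 7 i \sqrt{11166}} \approx 19.457 - 19.009 i$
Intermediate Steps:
$V = - 7 i \sqrt{11166}$ ($V = - 7 \sqrt{108401 - 119567} = - 7 \sqrt{-11166} = - 7 i \sqrt{11166} \approx - 739.69 i$)
$X{\left(Z \right)} = \sqrt{588 + Z}$
$\sqrt{X{\left(C \right)} + V} = \sqrt{\sqrt{588 - 291} - 7 i \sqrt{11166}} = \sqrt{\sqrt{297} - 7 i \sqrt{11166}} = \sqrt{3 \sqrt{33} - 7 i \sqrt{11166}}$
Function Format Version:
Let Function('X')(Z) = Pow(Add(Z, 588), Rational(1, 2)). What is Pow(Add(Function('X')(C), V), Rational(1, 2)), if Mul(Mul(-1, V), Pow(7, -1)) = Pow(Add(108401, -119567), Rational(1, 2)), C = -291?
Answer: Pow(Add(Mul(3, Pow(33, Rational(1, 2))), Mul(-7, I, Pow(11166, Rational(1, 2)))), Rational(1, 2)) ≈ Add(19.457, Mul(-19.009, I))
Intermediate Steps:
V = Mul(-7, I, Pow(11166, Rational(1, 2))) (V = Mul(-7, Pow(Add(108401, -119567), Rational(1, 2))) = Mul(-7, Pow(-11166, Rational(1, 2))) = Mul(-7, Mul(I, Pow(11166, Rational(1, 2)))) = Mul(-7, I, Pow(11166, Rational(1, 2))) ≈ Mul(-739.69, I))
Function('X')(Z) = Pow(Add(588, Z), Rational(1, 2))
Pow(Add(Function('X')(C), V), Rational(1, 2)) = Pow(Add(Pow(Add(588, -291), Rational(1, 2)), Mul(-7, I, Pow(11166, Rational(1, 2)))), Rational(1, 2)) = Pow(Add(Pow(297, Rational(1, 2)), Mul(-7, I, Pow(11166, Rational(1, 2)))), Rational(1, 2)) = Pow(Add(Mul(3, Pow(33, Rational(1, 2))), Mul(-7, I, Pow(11166, Rational(1, 2)))), Rational(1, 2))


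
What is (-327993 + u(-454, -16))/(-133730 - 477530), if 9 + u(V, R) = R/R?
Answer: 328001/611260 ≈ 0.53660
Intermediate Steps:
u(V, R) = -8 (u(V, R) = -9 + R/R = -9 + 1 = -8)
(-327993 + u(-454, -16))/(-133730 - 477530) = (-327993 - 8)/(-133730 - 477530) = -328001/(-611260) = -328001*(-1/611260) = 328001/611260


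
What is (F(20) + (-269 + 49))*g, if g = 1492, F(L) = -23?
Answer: -362556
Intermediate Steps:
(F(20) + (-269 + 49))*g = (-23 + (-269 + 49))*1492 = (-23 - 220)*1492 = -243*1492 = -362556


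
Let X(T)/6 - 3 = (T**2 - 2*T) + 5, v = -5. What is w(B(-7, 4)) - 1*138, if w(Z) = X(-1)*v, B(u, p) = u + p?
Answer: -468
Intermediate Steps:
B(u, p) = p + u
X(T) = 48 - 12*T + 6*T**2 (X(T) = 18 + 6*((T**2 - 2*T) + 5) = 18 + 6*(5 + T**2 - 2*T) = 18 + (30 - 12*T + 6*T**2) = 48 - 12*T + 6*T**2)
w(Z) = -330 (w(Z) = (48 - 12*(-1) + 6*(-1)**2)*(-5) = (48 + 12 + 6*1)*(-5) = (48 + 12 + 6)*(-5) = 66*(-5) = -330)
w(B(-7, 4)) - 1*138 = -330 - 1*138 = -330 - 138 = -468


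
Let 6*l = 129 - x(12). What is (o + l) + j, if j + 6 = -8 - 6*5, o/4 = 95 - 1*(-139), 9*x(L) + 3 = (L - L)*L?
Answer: 8222/9 ≈ 913.56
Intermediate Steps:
x(L) = -1/3 (x(L) = -1/3 + ((L - L)*L)/9 = -1/3 + (0*L)/9 = -1/3 + (1/9)*0 = -1/3 + 0 = -1/3)
o = 936 (o = 4*(95 - 1*(-139)) = 4*(95 + 139) = 4*234 = 936)
l = 194/9 (l = (129 - 1*(-1/3))/6 = (129 + 1/3)/6 = (1/6)*(388/3) = 194/9 ≈ 21.556)
j = -44 (j = -6 + (-8 - 6*5) = -6 + (-8 - 30) = -6 - 38 = -44)
(o + l) + j = (936 + 194/9) - 44 = 8618/9 - 44 = 8222/9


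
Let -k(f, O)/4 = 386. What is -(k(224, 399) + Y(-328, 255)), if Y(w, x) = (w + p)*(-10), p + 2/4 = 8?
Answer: -1661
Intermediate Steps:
p = 15/2 (p = -1/2 + 8 = 15/2 ≈ 7.5000)
k(f, O) = -1544 (k(f, O) = -4*386 = -1544)
Y(w, x) = -75 - 10*w (Y(w, x) = (w + 15/2)*(-10) = (15/2 + w)*(-10) = -75 - 10*w)
-(k(224, 399) + Y(-328, 255)) = -(-1544 + (-75 - 10*(-328))) = -(-1544 + (-75 + 3280)) = -(-1544 + 3205) = -1*1661 = -1661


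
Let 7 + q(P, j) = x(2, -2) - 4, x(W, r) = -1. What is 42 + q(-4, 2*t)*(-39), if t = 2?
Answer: 510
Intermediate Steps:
q(P, j) = -12 (q(P, j) = -7 + (-1 - 4) = -7 - 5 = -12)
42 + q(-4, 2*t)*(-39) = 42 - 12*(-39) = 42 + 468 = 510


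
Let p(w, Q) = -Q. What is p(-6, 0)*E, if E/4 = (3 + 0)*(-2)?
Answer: 0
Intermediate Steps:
E = -24 (E = 4*((3 + 0)*(-2)) = 4*(3*(-2)) = 4*(-6) = -24)
p(-6, 0)*E = -1*0*(-24) = 0*(-24) = 0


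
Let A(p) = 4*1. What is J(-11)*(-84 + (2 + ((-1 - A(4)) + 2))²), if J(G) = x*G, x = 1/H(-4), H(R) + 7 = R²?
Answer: 913/9 ≈ 101.44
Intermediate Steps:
H(R) = -7 + R²
A(p) = 4
x = ⅑ (x = 1/(-7 + (-4)²) = 1/(-7 + 16) = 1/9 = ⅑ ≈ 0.11111)
J(G) = G/9
J(-11)*(-84 + (2 + ((-1 - A(4)) + 2))²) = ((⅑)*(-11))*(-84 + (2 + ((-1 - 1*4) + 2))²) = -11*(-84 + (2 + ((-1 - 4) + 2))²)/9 = -11*(-84 + (2 + (-5 + 2))²)/9 = -11*(-84 + (2 - 3)²)/9 = -11*(-84 + (-1)²)/9 = -11*(-84 + 1)/9 = -11/9*(-83) = 913/9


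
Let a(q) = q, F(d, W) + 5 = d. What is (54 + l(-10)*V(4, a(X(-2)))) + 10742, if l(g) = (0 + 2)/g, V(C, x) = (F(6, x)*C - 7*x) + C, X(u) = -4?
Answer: 53944/5 ≈ 10789.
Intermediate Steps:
F(d, W) = -5 + d
V(C, x) = -7*x + 2*C (V(C, x) = ((-5 + 6)*C - 7*x) + C = (1*C - 7*x) + C = (C - 7*x) + C = -7*x + 2*C)
l(g) = 2/g
(54 + l(-10)*V(4, a(X(-2)))) + 10742 = (54 + (2/(-10))*(-7*(-4) + 2*4)) + 10742 = (54 + (2*(-⅒))*(28 + 8)) + 10742 = (54 - ⅕*36) + 10742 = (54 - 36/5) + 10742 = 234/5 + 10742 = 53944/5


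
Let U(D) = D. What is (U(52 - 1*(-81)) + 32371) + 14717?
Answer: 47221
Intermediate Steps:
(U(52 - 1*(-81)) + 32371) + 14717 = ((52 - 1*(-81)) + 32371) + 14717 = ((52 + 81) + 32371) + 14717 = (133 + 32371) + 14717 = 32504 + 14717 = 47221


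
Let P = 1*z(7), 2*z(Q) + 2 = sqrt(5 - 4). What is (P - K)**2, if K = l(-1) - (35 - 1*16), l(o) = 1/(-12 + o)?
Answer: 233289/676 ≈ 345.10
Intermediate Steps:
z(Q) = -1/2 (z(Q) = -1 + sqrt(5 - 4)/2 = -1 + sqrt(1)/2 = -1 + (1/2)*1 = -1 + 1/2 = -1/2)
K = -248/13 (K = 1/(-12 - 1) - (35 - 1*16) = 1/(-13) - (35 - 16) = -1/13 - 1*19 = -1/13 - 19 = -248/13 ≈ -19.077)
P = -1/2 (P = 1*(-1/2) = -1/2 ≈ -0.50000)
(P - K)**2 = (-1/2 - 1*(-248/13))**2 = (-1/2 + 248/13)**2 = (483/26)**2 = 233289/676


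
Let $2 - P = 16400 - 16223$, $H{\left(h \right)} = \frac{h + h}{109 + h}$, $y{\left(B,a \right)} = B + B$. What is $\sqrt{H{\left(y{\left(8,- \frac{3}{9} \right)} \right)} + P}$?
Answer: $\frac{3 i \sqrt{12135}}{25} \approx 13.219 i$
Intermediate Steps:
$y{\left(B,a \right)} = 2 B$
$H{\left(h \right)} = \frac{2 h}{109 + h}$
$P = -175$ ($P = 2 - \left(16400 - 16223\right) = 2 - 177 = -175$)
$\sqrt{H{\left(y{\left(8,- \frac{3}{9} \right)} \right)} + P} = \sqrt{\frac{2 \cdot 2 \cdot 8}{109 + 2 \cdot 8} - 175} = \sqrt{2 \cdot 16 \frac{1}{109 + 16} - 175} = \sqrt{2 \cdot 16 \cdot \frac{1}{125} - 175} = \sqrt{\frac{32}{125} - 175} = \sqrt{- \frac{21843}{125}} = \frac{3 i \sqrt{12135}}{25}$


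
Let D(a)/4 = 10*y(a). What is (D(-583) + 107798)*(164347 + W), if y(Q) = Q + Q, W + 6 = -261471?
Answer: -5940276540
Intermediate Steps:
W = -261477 (W = -6 - 261471 = -261477)
y(Q) = 2*Q
D(a) = 80*a (D(a) = 4*(10*(2*a)) = 4*(20*a) = 80*a)
(D(-583) + 107798)*(164347 + W) = (80*(-583) + 107798)*(164347 - 261477) = (-46640 + 107798)*(-97130) = 61158*(-97130) = -5940276540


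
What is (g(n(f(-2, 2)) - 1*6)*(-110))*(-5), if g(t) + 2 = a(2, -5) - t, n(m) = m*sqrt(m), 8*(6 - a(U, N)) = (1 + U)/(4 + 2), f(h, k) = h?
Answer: 43725/8 + 1100*I*sqrt(2) ≈ 5465.6 + 1555.6*I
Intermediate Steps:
a(U, N) = 287/48 - U/48 (a(U, N) = 6 - (1 + U)/(8*(4 + 2)) = 6 - (1 + U)/(8*6) = 6 - (1/6 + U/6)/8 = 6 + (-1/48 - U/48) = 287/48 - U/48)
n(m) = m**(3/2)
g(t) = 63/16 - t (g(t) = -2 + ((287/48 - 1/48*2) - t) = -2 + ((287/48 - 1/24) - t) = -2 + (95/16 - t) = 63/16 - t)
(g(n(f(-2, 2)) - 1*6)*(-110))*(-5) = ((63/16 - ((-2)**(3/2) - 1*6))*(-110))*(-5) = ((63/16 - (-2*I*sqrt(2) - 6))*(-110))*(-5) = ((63/16 - (-6 - 2*I*sqrt(2)))*(-110))*(-5) = ((63/16 + (6 + 2*I*sqrt(2)))*(-110))*(-5) = ((159/16 + 2*I*sqrt(2))*(-110))*(-5) = (-8745/8 - 220*I*sqrt(2))*(-5) = 43725/8 + 1100*I*sqrt(2)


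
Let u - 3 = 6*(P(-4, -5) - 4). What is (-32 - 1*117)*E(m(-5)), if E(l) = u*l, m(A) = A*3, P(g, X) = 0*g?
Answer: -46935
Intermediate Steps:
P(g, X) = 0
m(A) = 3*A
u = -21 (u = 3 + 6*(0 - 4) = 3 + 6*(-4) = 3 - 24 = -21)
E(l) = -21*l
(-32 - 1*117)*E(m(-5)) = (-32 - 1*117)*(-63*(-5)) = (-32 - 117)*(-21*(-15)) = -149*315 = -46935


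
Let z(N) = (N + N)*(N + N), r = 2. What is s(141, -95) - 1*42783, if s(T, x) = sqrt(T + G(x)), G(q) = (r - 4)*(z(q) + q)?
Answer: -42783 + I*sqrt(71869) ≈ -42783.0 + 268.08*I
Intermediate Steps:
z(N) = 4*N**2 (z(N) = (2*N)*(2*N) = 4*N**2)
G(q) = -8*q**2 - 2*q (G(q) = (2 - 4)*(4*q**2 + q) = -2*(q + 4*q**2) = -8*q**2 - 2*q)
s(T, x) = sqrt(T + 2*x*(-1 - 4*x))
s(141, -95) - 1*42783 = sqrt(141 - 8*(-95)**2 - 2*(-95)) - 1*42783 = sqrt(141 - 8*9025 + 190) - 42783 = sqrt(141 - 72200 + 190) - 42783 = sqrt(-71869) - 42783 = I*sqrt(71869) - 42783 = -42783 + I*sqrt(71869)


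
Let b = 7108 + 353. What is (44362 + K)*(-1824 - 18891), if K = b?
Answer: -1073513445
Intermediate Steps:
b = 7461
K = 7461
(44362 + K)*(-1824 - 18891) = (44362 + 7461)*(-1824 - 18891) = 51823*(-20715) = -1073513445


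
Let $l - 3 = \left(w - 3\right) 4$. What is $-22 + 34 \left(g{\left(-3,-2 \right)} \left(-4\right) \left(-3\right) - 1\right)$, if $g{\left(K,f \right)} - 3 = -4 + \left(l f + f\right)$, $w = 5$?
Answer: $-10256$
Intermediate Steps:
$l = 11$ ($l = 3 + \left(5 - 3\right) 4 = 3 + 2 \cdot 4 = 3 + 8 = 11$)
$g{\left(K,f \right)} = -1 + 12 f$ ($g{\left(K,f \right)} = 3 + \left(-4 + \left(11 f + f\right)\right) = 3 + \left(-4 + 12 f\right) = -1 + 12 f$)
$-22 + 34 \left(g{\left(-3,-2 \right)} \left(-4\right) \left(-3\right) - 1\right) = -22 + 34 \left(\left(-1 + 12 \left(-2\right)\right) \left(-4\right) \left(-3\right) - 1\right) = -22 + 34 \left(\left(-1 - 24\right) \left(-4\right) \left(-3\right) - 1\right) = -22 + 34 \left(\left(-25\right) \left(-4\right) \left(-3\right) - 1\right) = -22 + 34 \left(100 \left(-3\right) - 1\right) = -22 + 34 \left(-300 - 1\right) = -22 + 34 \left(-301\right) = -22 - 10234 = -10256$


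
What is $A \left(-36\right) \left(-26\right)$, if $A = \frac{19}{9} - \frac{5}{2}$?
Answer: $-364$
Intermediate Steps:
$A = - \frac{7}{18}$ ($A = 19 \cdot \frac{1}{9} - \frac{5}{2} = \frac{19}{9} - \frac{5}{2} = - \frac{7}{18} \approx -0.38889$)
$A \left(-36\right) \left(-26\right) = \left(- \frac{7}{18}\right) \left(-36\right) \left(-26\right) = 14 \left(-26\right) = -364$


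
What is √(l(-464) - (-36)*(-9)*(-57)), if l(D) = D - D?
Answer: 18*√57 ≈ 135.90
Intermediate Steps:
l(D) = 0
√(l(-464) - (-36)*(-9)*(-57)) = √(0 - (-36)*(-9)*(-57)) = √(0 - 36*9*(-57)) = √(0 - 324*(-57)) = √(0 + 18468) = √18468 = 18*√57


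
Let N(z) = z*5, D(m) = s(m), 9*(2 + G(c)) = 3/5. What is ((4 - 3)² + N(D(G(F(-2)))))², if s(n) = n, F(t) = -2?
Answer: 676/9 ≈ 75.111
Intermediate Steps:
G(c) = -29/15 (G(c) = -2 + (3/5)/9 = -2 + (3*(⅕))/9 = -2 + (⅑)*(⅗) = -2 + 1/15 = -29/15)
D(m) = m
N(z) = 5*z
((4 - 3)² + N(D(G(F(-2)))))² = ((4 - 3)² + 5*(-29/15))² = (1² - 29/3)² = (1 - 29/3)² = (-26/3)² = 676/9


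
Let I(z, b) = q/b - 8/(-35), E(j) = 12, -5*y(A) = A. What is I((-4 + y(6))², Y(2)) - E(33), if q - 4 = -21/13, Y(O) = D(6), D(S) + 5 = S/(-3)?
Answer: -5511/455 ≈ -12.112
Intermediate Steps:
y(A) = -A/5
D(S) = -5 - S/3 (D(S) = -5 + S/(-3) = -5 + S*(-⅓) = -5 - S/3)
Y(O) = -7 (Y(O) = -5 - ⅓*6 = -5 - 2 = -7)
q = 31/13 (q = 4 - 21/13 = 31/13 ≈ 2.3846)
I(z, b) = 8/35 + 31/(13*b) (I(z, b) = 31/(13*b) - 8/(-35) = 31/(13*b) - 8*(-1/35) = 31/(13*b) + 8/35 = 8/35 + 31/(13*b))
I((-4 + y(6))², Y(2)) - E(33) = (1/455)*(1085 + 104*(-7))/(-7) - 1*12 = (1/455)*(-⅐)*(1085 - 728) - 12 = (1/455)*(-⅐)*357 - 12 = -51/455 - 12 = -5511/455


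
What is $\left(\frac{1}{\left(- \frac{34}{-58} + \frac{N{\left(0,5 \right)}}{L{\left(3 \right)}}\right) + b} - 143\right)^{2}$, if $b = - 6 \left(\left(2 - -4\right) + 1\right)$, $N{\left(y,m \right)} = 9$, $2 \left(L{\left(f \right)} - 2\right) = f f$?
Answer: $\frac{4658647392100}{227738281} \approx 20456.0$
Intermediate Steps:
$L{\left(f \right)} = 2 + \frac{f^{2}}{2}$ ($L{\left(f \right)} = 2 + \frac{f f}{2} = 2 + \frac{f^{2}}{2}$)
$b = -42$ ($b = - 6 \left(\left(2 + 4\right) + 1\right) = - 6 \left(6 + 1\right) = \left(-6\right) 7 = -42$)
$\left(\frac{1}{\left(- \frac{34}{-58} + \frac{N{\left(0,5 \right)}}{L{\left(3 \right)}}\right) + b} - 143\right)^{2} = \left(\frac{1}{\left(- \frac{34}{-58} + \frac{9}{2 + \frac{3^{2}}{2}}\right) - 42} - 143\right)^{2} = \left(\frac{1}{\left(\left(-34\right) \left(- \frac{1}{58}\right) + \frac{9}{2 + \frac{1}{2} \cdot 9}\right) - 42} - 143\right)^{2} = \left(\frac{1}{\left(\frac{17}{29} + \frac{9}{2 + \frac{9}{2}}\right) - 42} - 143\right)^{2} = \left(\frac{1}{\left(\frac{17}{29} + \frac{9}{\frac{13}{2}}\right) - 42} - 143\right)^{2} = \left(\frac{1}{\left(\frac{17}{29} + 9 \cdot \frac{2}{13}\right) - 42} - 143\right)^{2} = \left(\frac{1}{\left(\frac{17}{29} + \frac{18}{13}\right) - 42} - 143\right)^{2} = \left(\frac{1}{\frac{743}{377} - 42} - 143\right)^{2} = \left(\frac{1}{- \frac{15091}{377}} - 143\right)^{2} = \left(- \frac{377}{15091} - 143\right)^{2} = \left(- \frac{2158390}{15091}\right)^{2} = \frac{4658647392100}{227738281}$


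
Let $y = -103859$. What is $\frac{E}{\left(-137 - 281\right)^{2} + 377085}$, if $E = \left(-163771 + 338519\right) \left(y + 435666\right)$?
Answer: $\frac{57982609636}{551809} \approx 1.0508 \cdot 10^{5}$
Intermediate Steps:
$E = 57982609636$ ($E = \left(-163771 + 338519\right) \left(-103859 + 435666\right) = 174748 \cdot 331807 = 57982609636$)
$\frac{E}{\left(-137 - 281\right)^{2} + 377085} = \frac{57982609636}{\left(-137 - 281\right)^{2} + 377085} = \frac{57982609636}{\left(-418\right)^{2} + 377085} = \frac{57982609636}{174724 + 377085} = \frac{57982609636}{551809}$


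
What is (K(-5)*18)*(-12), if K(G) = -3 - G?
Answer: -432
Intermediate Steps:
(K(-5)*18)*(-12) = ((-3 - 1*(-5))*18)*(-12) = ((-3 + 5)*18)*(-12) = (2*18)*(-12) = 36*(-12) = -432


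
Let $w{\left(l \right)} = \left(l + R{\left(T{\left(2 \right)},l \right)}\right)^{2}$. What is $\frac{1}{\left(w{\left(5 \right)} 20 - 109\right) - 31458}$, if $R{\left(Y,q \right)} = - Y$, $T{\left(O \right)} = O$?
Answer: $- \frac{1}{31387} \approx -3.186 \cdot 10^{-5}$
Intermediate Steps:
$w{\left(l \right)} = \left(-2 + l\right)^{2}$ ($w{\left(l \right)} = \left(l - 2\right)^{2} = \left(-2 + l\right)^{2}$)
$\frac{1}{\left(w{\left(5 \right)} 20 - 109\right) - 31458} = \frac{1}{\left(\left(-2 + 5\right)^{2} \cdot 20 - 109\right) - 31458} = \frac{1}{\left(3^{2} \cdot 20 - 109\right) - 31458} = \frac{1}{\left(9 \cdot 20 - 109\right) - 31458} = \frac{1}{\left(180 - 109\right) - 31458} = \frac{1}{71 - 31458} = \frac{1}{-31387} = - \frac{1}{31387}$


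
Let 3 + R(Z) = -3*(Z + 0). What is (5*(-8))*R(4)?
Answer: 600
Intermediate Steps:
R(Z) = -3 - 3*Z (R(Z) = -3 - 3*(Z + 0) = -3 - 3*Z)
(5*(-8))*R(4) = (5*(-8))*(-3 - 3*4) = -40*(-3 - 12) = -40*(-15) = 600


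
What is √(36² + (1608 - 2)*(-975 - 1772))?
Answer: I*√4410386 ≈ 2100.1*I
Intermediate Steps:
√(36² + (1608 - 2)*(-975 - 1772)) = √(1296 + 1606*(-2747)) = √(1296 - 4411682) = √(-4410386) = I*√4410386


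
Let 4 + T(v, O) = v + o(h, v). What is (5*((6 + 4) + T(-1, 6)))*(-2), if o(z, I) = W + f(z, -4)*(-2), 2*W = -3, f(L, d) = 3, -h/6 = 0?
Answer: 25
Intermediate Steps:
h = 0 (h = -6*0 = 0)
W = -3/2 (W = (½)*(-3) = -3/2 ≈ -1.5000)
o(z, I) = -15/2 (o(z, I) = -3/2 + 3*(-2) = -3/2 - 6 = -15/2)
T(v, O) = -23/2 + v (T(v, O) = -4 + (v - 15/2) = -4 + (-15/2 + v) = -23/2 + v)
(5*((6 + 4) + T(-1, 6)))*(-2) = (5*((6 + 4) + (-23/2 - 1)))*(-2) = (5*(10 - 25/2))*(-2) = (5*(-5/2))*(-2) = -25/2*(-2) = 25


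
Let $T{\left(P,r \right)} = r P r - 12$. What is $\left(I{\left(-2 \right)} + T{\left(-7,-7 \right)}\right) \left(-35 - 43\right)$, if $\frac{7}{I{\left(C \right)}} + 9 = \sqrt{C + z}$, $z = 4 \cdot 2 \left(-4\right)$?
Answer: $\frac{3189264}{115} + \frac{546 i \sqrt{34}}{115} \approx 27733.0 + 27.684 i$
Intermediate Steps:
$z = -32$ ($z = 8 \left(-4\right) = -32$)
$T{\left(P,r \right)} = -12 + P r^{2}$ ($T{\left(P,r \right)} = P r r - 12 = P r^{2} - 12 = -12 + P r^{2}$)
$I{\left(C \right)} = \frac{7}{-9 + \sqrt{-32 + C}}$ ($I{\left(C \right)} = \frac{7}{-9 + \sqrt{C - 32}} = \frac{7}{-9 + \sqrt{-32 + C}}$)
$\left(I{\left(-2 \right)} + T{\left(-7,-7 \right)}\right) \left(-35 - 43\right) = \left(\frac{7}{-9 + \sqrt{-32 - 2}} - \left(12 + 7 \left(-7\right)^{2}\right)\right) \left(-35 - 43\right) = \left(\frac{7}{-9 + \sqrt{-34}} - 355\right) \left(-35 - 43\right) = \left(\frac{7}{-9 + i \sqrt{34}} - 355\right) \left(-78\right) = \left(-355 + \frac{7}{-9 + i \sqrt{34}}\right) \left(-78\right) = 27690 - \frac{546}{-9 + i \sqrt{34}}$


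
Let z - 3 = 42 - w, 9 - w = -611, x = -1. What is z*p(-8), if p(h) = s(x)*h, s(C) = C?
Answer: -4600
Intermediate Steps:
w = 620 (w = 9 - 1*(-611) = 9 + 611 = 620)
p(h) = -h
z = -575 (z = 3 + (42 - 1*620) = 3 + (42 - 620) = 3 - 578 = -575)
z*p(-8) = -(-575)*(-8) = -575*8 = -4600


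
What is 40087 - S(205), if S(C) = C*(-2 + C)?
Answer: -1528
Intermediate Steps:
40087 - S(205) = 40087 - 205*(-2 + 205) = 40087 - 205*203 = 40087 - 1*41615 = 40087 - 41615 = -1528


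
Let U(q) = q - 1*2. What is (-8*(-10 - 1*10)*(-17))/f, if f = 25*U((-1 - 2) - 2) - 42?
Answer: 2720/217 ≈ 12.535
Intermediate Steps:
U(q) = -2 + q (U(q) = q - 2 = -2 + q)
f = -217 (f = 25*(-2 + ((-1 - 2) - 2)) - 42 = 25*(-2 + (-3 - 2)) - 42 = 25*(-2 - 5) - 42 = 25*(-7) - 42 = -175 - 42 = -217)
(-8*(-10 - 1*10)*(-17))/f = (-8*(-10 - 1*10)*(-17))/(-217) = (-8*(-10 - 10)*(-17))*(-1/217) = (-8*(-20)*(-17))*(-1/217) = (160*(-17))*(-1/217) = -2720*(-1/217) = 2720/217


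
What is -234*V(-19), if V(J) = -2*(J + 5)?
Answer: -6552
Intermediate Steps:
V(J) = -10 - 2*J (V(J) = -2*(5 + J) = -10 - 2*J)
-234*V(-19) = -234*(-10 - 2*(-19)) = -234*(-10 + 38) = -234*28 = -6552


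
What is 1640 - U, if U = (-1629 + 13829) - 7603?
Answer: -2957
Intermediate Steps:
U = 4597 (U = 12200 - 7603 = 4597)
1640 - U = 1640 - 1*4597 = 1640 - 4597 = -2957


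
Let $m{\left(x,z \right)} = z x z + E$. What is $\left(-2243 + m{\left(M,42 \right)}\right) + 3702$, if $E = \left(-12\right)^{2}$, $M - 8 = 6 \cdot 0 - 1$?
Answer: $13951$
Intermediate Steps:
$M = 7$ ($M = 8 + \left(6 \cdot 0 - 1\right) = 8 + \left(0 - 1\right) = 8 - 1 = 7$)
$E = 144$
$m{\left(x,z \right)} = 144 + x z^{2}$ ($m{\left(x,z \right)} = z x z + 144 = x z z + 144 = x z^{2} + 144 = 144 + x z^{2}$)
$\left(-2243 + m{\left(M,42 \right)}\right) + 3702 = \left(-2243 + \left(144 + 7 \cdot 42^{2}\right)\right) + 3702 = \left(-2243 + \left(144 + 7 \cdot 1764\right)\right) + 3702 = \left(-2243 + \left(144 + 12348\right)\right) + 3702 = \left(-2243 + 12492\right) + 3702 = 10249 + 3702 = 13951$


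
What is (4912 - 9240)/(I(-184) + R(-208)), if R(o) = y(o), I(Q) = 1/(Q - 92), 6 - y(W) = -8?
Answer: -1194528/3863 ≈ -309.22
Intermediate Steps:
y(W) = 14 (y(W) = 6 - 1*(-8) = 6 + 8 = 14)
I(Q) = 1/(-92 + Q)
R(o) = 14
(4912 - 9240)/(I(-184) + R(-208)) = (4912 - 9240)/(1/(-92 - 184) + 14) = -4328/(1/(-276) + 14) = -4328/(-1/276 + 14) = -4328/3863/276 = -4328*276/3863 = -1194528/3863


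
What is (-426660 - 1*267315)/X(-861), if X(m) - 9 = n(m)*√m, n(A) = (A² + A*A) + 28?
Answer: -2081925/630915064394327 + 342978637750*I*√861/630915064394327 ≈ -3.2998e-9 + 0.015951*I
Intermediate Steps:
n(A) = 28 + 2*A² (n(A) = (A² + A²) + 28 = 2*A² + 28 = 28 + 2*A²)
X(m) = 9 + √m*(28 + 2*m²) (X(m) = 9 + (28 + 2*m²)*√m = 9 + √m*(28 + 2*m²))
(-426660 - 1*267315)/X(-861) = (-426660 - 1*267315)/(9 + 2*√(-861)*(14 + (-861)²)) = (-426660 - 267315)/(9 + 2*(I*√861)*(14 + 741321)) = -693975/(9 + 2*(I*√861)*741335) = -693975/(9 + 1482670*I*√861)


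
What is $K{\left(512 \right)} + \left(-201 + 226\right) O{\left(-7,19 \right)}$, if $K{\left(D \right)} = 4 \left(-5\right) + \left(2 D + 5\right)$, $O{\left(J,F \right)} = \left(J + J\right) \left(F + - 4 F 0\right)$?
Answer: $-5641$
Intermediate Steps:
$O{\left(J,F \right)} = 2 F J$ ($O{\left(J,F \right)} = 2 J \left(F + 0\right) = 2 J F = 2 F J$)
$K{\left(D \right)} = -15 + 2 D$ ($K{\left(D \right)} = -20 + \left(5 + 2 D\right) = -15 + 2 D$)
$K{\left(512 \right)} + \left(-201 + 226\right) O{\left(-7,19 \right)} = \left(-15 + 2 \cdot 512\right) + \left(-201 + 226\right) 2 \cdot 19 \left(-7\right) = \left(-15 + 1024\right) + 25 \left(-266\right) = 1009 - 6650 = -5641$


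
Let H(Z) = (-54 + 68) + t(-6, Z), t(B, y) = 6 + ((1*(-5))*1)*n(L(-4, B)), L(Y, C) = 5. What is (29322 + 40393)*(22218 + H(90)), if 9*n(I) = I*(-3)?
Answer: 4652709385/3 ≈ 1.5509e+9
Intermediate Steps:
n(I) = -I/3 (n(I) = (I*(-3))/9 = (-3*I)/9 = -I/3)
t(B, y) = 43/3 (t(B, y) = 6 + ((1*(-5))*1)*(-⅓*5) = 6 - 5*1*(-5/3) = 6 - 5*(-5/3) = 6 + 25/3 = 43/3)
H(Z) = 85/3 (H(Z) = (-54 + 68) + 43/3 = 14 + 43/3 = 85/3)
(29322 + 40393)*(22218 + H(90)) = (29322 + 40393)*(22218 + 85/3) = 69715*(66739/3) = 4652709385/3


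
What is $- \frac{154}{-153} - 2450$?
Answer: $- \frac{374696}{153} \approx -2449.0$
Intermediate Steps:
$- \frac{154}{-153} - 2450 = \left(-154\right) \left(- \frac{1}{153}\right) - 2450 = \frac{154}{153} - 2450 = - \frac{374696}{153}$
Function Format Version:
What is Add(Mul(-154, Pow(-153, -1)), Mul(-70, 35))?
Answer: Rational(-374696, 153) ≈ -2449.0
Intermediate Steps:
Add(Mul(-154, Pow(-153, -1)), Mul(-70, 35)) = Add(Mul(-154, Rational(-1, 153)), -2450) = Add(Rational(154, 153), -2450) = Rational(-374696, 153)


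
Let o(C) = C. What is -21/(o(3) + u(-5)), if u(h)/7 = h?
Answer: 21/32 ≈ 0.65625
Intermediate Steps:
u(h) = 7*h
-21/(o(3) + u(-5)) = -21/(3 + 7*(-5)) = -21/(3 - 35) = -21/(-32) = -1/32*(-21) = 21/32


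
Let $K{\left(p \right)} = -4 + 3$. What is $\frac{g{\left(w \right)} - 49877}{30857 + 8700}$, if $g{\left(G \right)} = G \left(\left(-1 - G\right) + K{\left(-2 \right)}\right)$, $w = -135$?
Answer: $- \frac{67832}{39557} \approx -1.7148$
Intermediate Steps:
$K{\left(p \right)} = -1$
$g{\left(G \right)} = G \left(-2 - G\right)$ ($g{\left(G \right)} = G \left(\left(-1 - G\right) - 1\right) = G \left(-2 - G\right)$)
$\frac{g{\left(w \right)} - 49877}{30857 + 8700} = \frac{\left(-1\right) \left(-135\right) \left(2 - 135\right) - 49877}{30857 + 8700} = \frac{\left(-1\right) \left(-135\right) \left(-133\right) - 49877}{39557} = \left(-17955 - 49877\right) \frac{1}{39557} = \left(-67832\right) \frac{1}{39557} = - \frac{67832}{39557}$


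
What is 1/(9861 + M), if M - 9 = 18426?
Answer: 1/28296 ≈ 3.5341e-5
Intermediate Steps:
M = 18435 (M = 9 + 18426 = 18435)
1/(9861 + M) = 1/(9861 + 18435) = 1/28296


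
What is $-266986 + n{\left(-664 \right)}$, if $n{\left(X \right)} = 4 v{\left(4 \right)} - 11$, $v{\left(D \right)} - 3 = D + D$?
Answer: $-266953$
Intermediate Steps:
$v{\left(D \right)} = 3 + 2 D$ ($v{\left(D \right)} = 3 + \left(D + D\right) = 3 + 2 D$)
$n{\left(X \right)} = 33$ ($n{\left(X \right)} = 4 \left(3 + 2 \cdot 4\right) - 11 = 4 \left(3 + 8\right) - 11 = 4 \cdot 11 - 11 = 44 - 11 = 33$)
$-266986 + n{\left(-664 \right)} = -266986 + 33 = -266953$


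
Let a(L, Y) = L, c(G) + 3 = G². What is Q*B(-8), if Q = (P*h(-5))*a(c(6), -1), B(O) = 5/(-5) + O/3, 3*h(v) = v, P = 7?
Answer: 4235/3 ≈ 1411.7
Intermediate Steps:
c(G) = -3 + G²
h(v) = v/3
B(O) = -1 + O/3 (B(O) = 5*(-⅕) + O*(⅓) = -1 + O/3)
Q = -385 (Q = (7*((⅓)*(-5)))*(-3 + 6²) = (7*(-5/3))*(-3 + 36) = -35/3*33 = -385)
Q*B(-8) = -385*(-1 + (⅓)*(-8)) = -385*(-1 - 8/3) = -385*(-11/3) = 4235/3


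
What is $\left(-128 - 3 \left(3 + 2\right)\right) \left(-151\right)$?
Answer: $21593$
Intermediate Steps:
$\left(-128 - 3 \left(3 + 2\right)\right) \left(-151\right) = \left(-128 - 15\right) \left(-151\right) = \left(-143\right) \left(-151\right) = 21593$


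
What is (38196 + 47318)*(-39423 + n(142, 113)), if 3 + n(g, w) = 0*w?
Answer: -3371474964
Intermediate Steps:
n(g, w) = -3 (n(g, w) = -3 + 0*w = -3 + 0 = -3)
(38196 + 47318)*(-39423 + n(142, 113)) = (38196 + 47318)*(-39423 - 3) = 85514*(-39426) = -3371474964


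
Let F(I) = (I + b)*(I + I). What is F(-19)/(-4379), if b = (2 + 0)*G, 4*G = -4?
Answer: -798/4379 ≈ -0.18223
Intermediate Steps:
G = -1 (G = (1/4)*(-4) = -1)
b = -2 (b = (2 + 0)*(-1) = 2*(-1) = -2)
F(I) = 2*I*(-2 + I) (F(I) = (I - 2)*(I + I) = (-2 + I)*(2*I) = 2*I*(-2 + I))
F(-19)/(-4379) = (2*(-19)*(-2 - 19))/(-4379) = (2*(-19)*(-21))*(-1/4379) = 798*(-1/4379) = -798/4379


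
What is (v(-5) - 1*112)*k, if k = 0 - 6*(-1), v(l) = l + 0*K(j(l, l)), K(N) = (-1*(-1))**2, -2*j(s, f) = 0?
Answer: -702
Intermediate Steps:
j(s, f) = 0 (j(s, f) = -1/2*0 = 0)
K(N) = 1 (K(N) = 1**2 = 1)
v(l) = l (v(l) = l + 0*1 = l + 0 = l)
k = 6 (k = 0 + 6 = 6)
(v(-5) - 1*112)*k = (-5 - 1*112)*6 = (-5 - 112)*6 = -117*6 = -702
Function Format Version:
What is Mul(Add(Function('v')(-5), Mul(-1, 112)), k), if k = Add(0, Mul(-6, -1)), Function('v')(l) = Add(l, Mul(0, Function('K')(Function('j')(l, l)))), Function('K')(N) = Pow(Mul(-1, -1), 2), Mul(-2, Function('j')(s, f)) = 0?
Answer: -702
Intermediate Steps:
Function('j')(s, f) = 0 (Function('j')(s, f) = Mul(Rational(-1, 2), 0) = 0)
Function('K')(N) = 1 (Function('K')(N) = Pow(1, 2) = 1)
Function('v')(l) = l (Function('v')(l) = Add(l, Mul(0, 1)) = Add(l, 0) = l)
k = 6 (k = Add(0, 6) = 6)
Mul(Add(Function('v')(-5), Mul(-1, 112)), k) = Mul(Add(-5, Mul(-1, 112)), 6) = Mul(Add(-5, -112), 6) = Mul(-117, 6) = -702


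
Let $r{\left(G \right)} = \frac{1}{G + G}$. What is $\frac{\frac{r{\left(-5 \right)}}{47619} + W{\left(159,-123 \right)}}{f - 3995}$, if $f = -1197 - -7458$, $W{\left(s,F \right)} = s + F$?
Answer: $\frac{17142839}{1079046540} \approx 0.015887$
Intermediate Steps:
$W{\left(s,F \right)} = F + s$
$r{\left(G \right)} = \frac{1}{2 G}$
$f = 6261$ ($f = -1197 + 7458 = 6261$)
$\frac{\frac{r{\left(-5 \right)}}{47619} + W{\left(159,-123 \right)}}{f - 3995} = \frac{\frac{\frac{1}{2} \frac{1}{-5}}{47619} + \left(-123 + 159\right)}{6261 - 3995} = \frac{\frac{1}{2} \left(- \frac{1}{5}\right) \frac{1}{47619} + 36}{2266} = \left(\left(- \frac{1}{10}\right) \frac{1}{47619} + 36\right) \frac{1}{2266} = \left(- \frac{1}{476190} + 36\right) \frac{1}{2266} = \frac{17142839}{476190} \cdot \frac{1}{2266} = \frac{17142839}{1079046540}$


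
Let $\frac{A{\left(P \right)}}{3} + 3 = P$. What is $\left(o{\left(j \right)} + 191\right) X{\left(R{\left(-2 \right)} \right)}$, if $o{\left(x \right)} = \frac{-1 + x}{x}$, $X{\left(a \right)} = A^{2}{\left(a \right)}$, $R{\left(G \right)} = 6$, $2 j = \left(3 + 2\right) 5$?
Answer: $\frac{388638}{25} \approx 15546.0$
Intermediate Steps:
$j = \frac{25}{2}$ ($j = \frac{\left(3 + 2\right) 5}{2} = \frac{5 \cdot 5}{2} = \frac{1}{2} \cdot 25 = \frac{25}{2} \approx 12.5$)
$A{\left(P \right)} = -9 + 3 P$
$X{\left(a \right)} = \left(-9 + 3 a\right)^{2}$
$o{\left(x \right)} = \frac{-1 + x}{x}$
$\left(o{\left(j \right)} + 191\right) X{\left(R{\left(-2 \right)} \right)} = \left(\frac{-1 + \frac{25}{2}}{\frac{25}{2}} + 191\right) 9 \left(-3 + 6\right)^{2} = \left(\frac{2}{25} \cdot \frac{23}{2} + 191\right) 9 \cdot 3^{2} = \left(\frac{23}{25} + 191\right) 9 \cdot 9 = \frac{4798}{25} \cdot 81 = \frac{388638}{25}$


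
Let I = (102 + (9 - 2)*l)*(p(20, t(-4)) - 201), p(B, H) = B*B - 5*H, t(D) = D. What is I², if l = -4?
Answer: 262634436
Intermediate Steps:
p(B, H) = B² - 5*H
I = 16206 (I = (102 + (9 - 2)*(-4))*((20² - 5*(-4)) - 201) = (102 + 7*(-4))*((400 + 20) - 201) = (102 - 28)*(420 - 201) = 74*219 = 16206)
I² = 16206² = 262634436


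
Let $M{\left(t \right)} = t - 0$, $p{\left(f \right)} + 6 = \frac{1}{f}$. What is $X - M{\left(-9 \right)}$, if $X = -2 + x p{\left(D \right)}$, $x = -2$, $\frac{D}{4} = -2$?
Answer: $\frac{77}{4} \approx 19.25$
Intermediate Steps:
$D = -8$ ($D = 4 \left(-2\right) = -8$)
$p{\left(f \right)} = -6 + \frac{1}{f}$
$M{\left(t \right)} = t$ ($M{\left(t \right)} = t + 0 = t$)
$X = \frac{41}{4}$ ($X = -2 - 2 \left(-6 + \frac{1}{-8}\right) = -2 - 2 \left(-6 - \frac{1}{8}\right) = -2 - - \frac{49}{4} = -2 + \frac{49}{4} = \frac{41}{4} \approx 10.25$)
$X - M{\left(-9 \right)} = \frac{41}{4} - -9 = \frac{41}{4} + 9 = \frac{77}{4}$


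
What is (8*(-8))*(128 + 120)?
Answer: -15872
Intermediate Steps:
(8*(-8))*(128 + 120) = -64*248 = -15872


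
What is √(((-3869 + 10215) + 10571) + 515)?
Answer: 2*√4358 ≈ 132.03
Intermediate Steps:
√(((-3869 + 10215) + 10571) + 515) = √((6346 + 10571) + 515) = √(16917 + 515) = √17432 = 2*√4358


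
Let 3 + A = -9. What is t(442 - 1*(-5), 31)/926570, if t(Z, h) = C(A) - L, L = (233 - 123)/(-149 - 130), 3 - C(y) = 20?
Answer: -4633/258513030 ≈ -1.7922e-5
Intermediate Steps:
A = -12 (A = -3 - 9 = -12)
C(y) = -17 (C(y) = 3 - 1*20 = 3 - 20 = -17)
L = -110/279 (L = 110/(-279) = 110*(-1/279) = -110/279 ≈ -0.39427)
t(Z, h) = -4633/279 (t(Z, h) = -17 - 1*(-110/279) = -17 + 110/279 = -4633/279)
t(442 - 1*(-5), 31)/926570 = -4633/279/926570 = -4633/279*1/926570 = -4633/258513030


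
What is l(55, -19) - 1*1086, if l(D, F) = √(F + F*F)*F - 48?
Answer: -1134 - 57*√38 ≈ -1485.4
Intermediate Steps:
l(D, F) = -48 + F*√(F + F²) (l(D, F) = √(F + F²)*F - 48 = F*√(F + F²) - 48 = -48 + F*√(F + F²))
l(55, -19) - 1*1086 = (-48 - 19*3*√38) - 1*1086 = (-48 - 19*3*√38) - 1086 = (-48 - 57*√38) - 1086 = -1134 - 57*√38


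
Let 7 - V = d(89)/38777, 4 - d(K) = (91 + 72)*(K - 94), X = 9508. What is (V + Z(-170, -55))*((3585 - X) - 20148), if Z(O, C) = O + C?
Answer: 220409578555/38777 ≈ 5.6840e+6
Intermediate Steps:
d(K) = 15326 - 163*K (d(K) = 4 - (91 + 72)*(K - 94) = 4 - 163*(-94 + K) = 4 - (-15322 + 163*K) = 4 + (15322 - 163*K) = 15326 - 163*K)
V = 270620/38777 (V = 7 - (15326 - 163*89)/38777 = 7 - (15326 - 14507)/38777 = 7 - 819/38777 = 270620/38777 ≈ 6.9789)
Z(O, C) = C + O
(V + Z(-170, -55))*((3585 - X) - 20148) = (270620/38777 + (-55 - 170))*((3585 - 1*9508) - 20148) = (270620/38777 - 225)*((3585 - 9508) - 20148) = -8454205*(-5923 - 20148)/38777 = -8454205/38777*(-26071) = 220409578555/38777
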